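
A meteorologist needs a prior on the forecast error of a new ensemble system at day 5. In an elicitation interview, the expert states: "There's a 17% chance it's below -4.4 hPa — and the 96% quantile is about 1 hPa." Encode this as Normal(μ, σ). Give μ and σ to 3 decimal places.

μ = -2.495, σ = 1.996

The p-quantile of Normal(μ,σ) is μ + z_p·σ, with z_{0.17} = -0.9542 and z_{0.96} = 1.751.
Eliminate σ: μ = (z₂·x₁ − z₁·x₂)/(z₂ − z₁) = (1.751·-4.4 − (-0.9542)·1)/2.705 = -2.495.
Then σ = (x₂ − x₁)/(z₂ − z₁) = (1 − -4.4)/2.705 = 1.996.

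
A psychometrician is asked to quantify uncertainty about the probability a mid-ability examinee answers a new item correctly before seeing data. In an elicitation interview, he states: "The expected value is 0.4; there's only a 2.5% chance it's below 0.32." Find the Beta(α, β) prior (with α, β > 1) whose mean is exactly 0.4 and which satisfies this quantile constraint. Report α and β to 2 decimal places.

α ≈ 55.11, β ≈ 82.66

With mean 0.4 fixed, write α = 0.4s, β = 0.6s where s = α+β.
Need P(θ < 0.32) = 0.025 under Beta(0.4s, 0.6s). Normal approximation: (q−m)/√(m(1−m)/s) ≈ z_{0.025} = -1.96, so s ≈ 0.4·0.6·(-1.96)²/(0.32−0.4)² = 144.1.
At s = 144.1: P(θ<0.32) ≈ 0.022. Adjusting to match 0.025 gives s ≈ 137.77.
So α = 0.4·137.77 ≈ 55.11, β = 0.6·137.77 ≈ 82.66.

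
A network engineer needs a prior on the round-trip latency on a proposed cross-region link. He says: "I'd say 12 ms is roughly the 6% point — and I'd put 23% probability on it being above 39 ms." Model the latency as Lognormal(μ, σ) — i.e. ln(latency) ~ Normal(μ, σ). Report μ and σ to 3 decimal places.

μ ≈ 3.284, σ ≈ 0.514

If T ~ Lognormal(μ,σ) then ln T ~ Normal(μ,σ), so the p-quantile of ln T is μ + z_p·σ.
ln(12) = 2.485 and ln(39) = 3.664; z_{0.06} = -1.555, z_{0.77} = 0.7388.
σ = (3.664 − 2.485)/(0.7388 − (-1.555)) = 0.514.
μ = 2.485 − (-1.555)·0.514 = 3.284.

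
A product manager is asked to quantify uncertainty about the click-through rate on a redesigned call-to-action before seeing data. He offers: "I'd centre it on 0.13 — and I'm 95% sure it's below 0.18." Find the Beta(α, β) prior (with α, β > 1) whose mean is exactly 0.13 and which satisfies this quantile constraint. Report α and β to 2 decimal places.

α ≈ 17.80, β ≈ 119.15

With mean 0.13 fixed, write α = 0.13s, β = 0.87s where s = α+β.
Need P(θ < 0.18) = 0.95 under Beta(0.13s, 0.87s). Normal approximation: (q−m)/√(m(1−m)/s) ≈ z_{0.95} = 1.64, so s ≈ 0.13·0.87·(1.64)²/(0.18−0.13)² = 122.4.
At s = 122.4: P(θ<0.18) ≈ 0.941. Adjusting to match 0.95 gives s ≈ 136.96.
So α = 0.13·136.96 ≈ 17.80, β = 0.87·136.96 ≈ 119.15.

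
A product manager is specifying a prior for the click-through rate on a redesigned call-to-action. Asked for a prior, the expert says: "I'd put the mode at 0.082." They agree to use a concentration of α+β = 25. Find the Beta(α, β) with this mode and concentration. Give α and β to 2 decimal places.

For α,β > 1 the Beta mode is (α−1)/(α+β−2). With α+β = 25, the mode is (α−1)/23.
Set (α−1)/23 = 0.082 → α = 1 + 0.082·23 = 2.89.
β = 25 − α = 22.11.

α = 2.89, β = 22.11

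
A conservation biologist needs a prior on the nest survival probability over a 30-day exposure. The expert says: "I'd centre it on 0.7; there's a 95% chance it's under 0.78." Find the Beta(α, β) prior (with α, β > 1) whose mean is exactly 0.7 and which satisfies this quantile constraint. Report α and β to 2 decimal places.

α ≈ 57.29, β ≈ 24.55

With mean 0.7 fixed, write α = 0.7s, β = 0.3s where s = α+β.
Need P(θ < 0.78) = 0.95 under Beta(0.7s, 0.3s). Normal approximation: (q−m)/√(m(1−m)/s) ≈ z_{0.95} = 1.64, so s ≈ 0.7·0.3·(1.64)²/(0.78−0.7)² = 88.8.
At s = 88.8: P(θ<0.78) ≈ 0.957. Adjusting to match 0.95 gives s ≈ 81.84.
So α = 0.7·81.84 ≈ 57.29, β = 0.3·81.84 ≈ 24.55.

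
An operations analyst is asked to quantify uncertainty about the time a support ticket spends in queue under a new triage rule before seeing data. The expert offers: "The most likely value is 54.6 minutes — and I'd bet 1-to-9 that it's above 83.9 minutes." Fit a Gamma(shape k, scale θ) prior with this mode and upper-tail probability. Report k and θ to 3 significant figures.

Gamma(k,θ) with k>1 has mode (k−1)θ, so θ = 54.6/(k−1).
Need P(X < 83.9) = 0.9 with θ tied to k this way. Start at k = 2, θ = 54.6: P(X<83.9) ≈ 0.454.
Too low — raise k to concentrate. Iterating converges to k ≈ 11.1.
Then θ = 54.6/(11.1−1) ≈ 5.4.

k ≈ 11.1, θ ≈ 5.4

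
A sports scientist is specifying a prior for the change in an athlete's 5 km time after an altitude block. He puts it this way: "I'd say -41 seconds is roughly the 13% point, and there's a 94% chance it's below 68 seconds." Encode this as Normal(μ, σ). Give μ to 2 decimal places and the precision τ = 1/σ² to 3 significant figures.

μ = 4.79, τ = 0.000605

For Normal(μ,σ), the p-quantile is μ + z_p·σ. Here z_{0.13} = -1.126, z_{0.94} = 1.555.
So -41 = μ − 1.126σ and 68 = μ + 1.555σ.
Subtracting: σ = (68 − -41)/(1.555 − (-1.126)) = 40.65.
Then μ = -41 − (-1.126)·40.65 = 4.79.
Precision τ = 1/σ² = 1/40.65² = 0.000605.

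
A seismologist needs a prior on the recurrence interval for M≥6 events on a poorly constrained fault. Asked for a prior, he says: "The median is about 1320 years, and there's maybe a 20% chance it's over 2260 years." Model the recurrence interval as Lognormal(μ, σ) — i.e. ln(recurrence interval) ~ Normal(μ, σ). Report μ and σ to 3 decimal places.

μ ≈ 7.185, σ ≈ 0.639

If T ~ Lognormal(μ,σ) then ln T ~ Normal(μ,σ), so the p-quantile of ln T is μ + z_p·σ.
ln(1320) = 7.185 and ln(2260) = 7.723; z_{0.5} = 0, z_{0.8} = 0.8416.
σ = (7.723 − 7.185)/(0.8416 − (0)) = 0.639.
μ = 7.185 − (0)·0.639 = 7.185.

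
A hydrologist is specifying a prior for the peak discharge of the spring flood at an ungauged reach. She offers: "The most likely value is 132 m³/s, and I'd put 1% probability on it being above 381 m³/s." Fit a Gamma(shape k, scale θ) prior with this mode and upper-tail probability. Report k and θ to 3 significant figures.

Gamma(k,θ) with k>1 has mode (k−1)θ, so θ = 132/(k−1).
Need P(X < 381) = 0.99 with θ tied to k this way. Start at k = 2, θ = 132: P(X<381) ≈ 0.783.
Too low — raise k to concentrate. Iterating converges to k ≈ 5.04.
Then θ = 132/(5.04−1) ≈ 32.6.

k ≈ 5.04, θ ≈ 32.6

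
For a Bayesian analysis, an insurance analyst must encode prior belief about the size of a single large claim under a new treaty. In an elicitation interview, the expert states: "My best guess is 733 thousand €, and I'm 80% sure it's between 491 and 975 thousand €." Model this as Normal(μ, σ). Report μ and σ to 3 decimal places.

A symmetric 80% interval runs μ ± z·σ with z = 1.282.
Half-width = 242, so σ = 242/1.282 = 188.834.
μ is the stated best guess, 733.000.

μ = 733.000, σ = 188.834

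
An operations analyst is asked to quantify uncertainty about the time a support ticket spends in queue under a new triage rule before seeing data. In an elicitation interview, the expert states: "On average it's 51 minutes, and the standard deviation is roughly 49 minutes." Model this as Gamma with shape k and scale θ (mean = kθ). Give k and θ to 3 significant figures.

For Gamma(k, scale θ): mean = kθ, variance = kθ², so CV = 1/√k.
CV = SD/mean = 49/51 = 0.9608, hence k = 1/CV² = 1.08.
Then θ = mean/k = 51/1.08 = 47.1.

k ≈ 1.08, θ ≈ 47.1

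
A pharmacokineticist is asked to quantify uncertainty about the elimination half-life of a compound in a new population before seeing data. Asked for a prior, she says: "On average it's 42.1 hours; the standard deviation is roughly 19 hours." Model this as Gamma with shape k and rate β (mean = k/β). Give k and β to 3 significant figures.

k ≈ 4.91, β ≈ 0.117

For Gamma(k, rate β): mean = k/β, variance = k/β², so CV = 1/√k.
CV = SD/mean = 19/42.1 = 0.4513, hence k = 1/CV² = 4.91.
Then β = k/mean = 4.91/42.1 = 0.117.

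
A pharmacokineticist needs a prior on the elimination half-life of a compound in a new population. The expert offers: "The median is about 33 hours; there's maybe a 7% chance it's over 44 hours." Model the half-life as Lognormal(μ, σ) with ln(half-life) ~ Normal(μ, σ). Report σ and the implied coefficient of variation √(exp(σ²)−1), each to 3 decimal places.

σ ≈ 0.195, CV ≈ 0.197

If T ~ Lognormal(μ,σ) then ln T ~ Normal(μ,σ), so the p-quantile of ln T is μ + z_p·σ.
ln(33) = 3.497 and ln(44) = 3.784; z_{0.5} = 0, z_{0.93} = 1.476.
σ = (3.784 − 3.497)/(1.476 − (0)) = 0.195.
μ = 3.497 − (0)·0.195 = 3.497.
CV = √(exp(σ²)−1) = √(exp(0.0380)−1) = 0.197.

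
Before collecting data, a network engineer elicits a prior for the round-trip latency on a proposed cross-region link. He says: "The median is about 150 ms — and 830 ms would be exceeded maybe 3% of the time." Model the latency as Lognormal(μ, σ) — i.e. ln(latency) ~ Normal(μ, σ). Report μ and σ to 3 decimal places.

If T ~ Lognormal(μ,σ) then ln T ~ Normal(μ,σ), so the p-quantile of ln T is μ + z_p·σ.
ln(150) = 5.011 and ln(830) = 6.721; z_{0.5} = 0, z_{0.97} = 1.881.
σ = (6.721 − 5.011)/(1.881 − (0)) = 0.910.
μ = 5.011 − (0)·0.910 = 5.011.

μ ≈ 5.011, σ ≈ 0.910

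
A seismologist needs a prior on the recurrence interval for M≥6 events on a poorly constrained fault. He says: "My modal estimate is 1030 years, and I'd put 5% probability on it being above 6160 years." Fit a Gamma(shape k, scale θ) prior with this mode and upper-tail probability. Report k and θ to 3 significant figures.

k ≈ 1.71, θ ≈ 1440

Gamma(k,θ) with k>1 has mode (k−1)θ, so θ = 1030/(k−1).
Need P(X < 6160) = 0.95 with θ tied to k this way. Start at k = 2, θ = 1030: P(X<6160) ≈ 0.982.
Too high — lower k to spread out. Iterating converges to k ≈ 1.71.
Then θ = 1030/(1.71−1) ≈ 1440.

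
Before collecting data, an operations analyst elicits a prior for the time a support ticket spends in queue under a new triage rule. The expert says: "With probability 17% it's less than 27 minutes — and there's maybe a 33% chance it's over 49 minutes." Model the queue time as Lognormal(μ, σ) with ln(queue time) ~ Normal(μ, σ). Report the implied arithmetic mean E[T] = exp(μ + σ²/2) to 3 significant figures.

E[T] ≈ 44.5 minutes

If T ~ Lognormal(μ,σ) then ln T ~ Normal(μ,σ), so the p-quantile of ln T is μ + z_p·σ.
ln(27) = 3.296 and ln(49) = 3.892; z_{0.17} = -0.9542, z_{0.67} = 0.4399.
σ = (3.892 − 3.296)/(0.4399 − (-0.9542)) = 0.428.
μ = 3.296 − (-0.9542)·0.428 = 3.704.
E[T] = exp(μ + σ²/2) = exp(3.704 + 0.0914) = 44.5 minutes.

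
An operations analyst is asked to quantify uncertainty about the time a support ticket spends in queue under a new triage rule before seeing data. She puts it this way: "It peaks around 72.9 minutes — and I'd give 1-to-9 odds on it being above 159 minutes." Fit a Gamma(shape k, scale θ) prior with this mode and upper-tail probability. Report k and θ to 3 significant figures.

k ≈ 4.16, θ ≈ 23.1

Gamma(k,θ) with k>1 has mode (k−1)θ, so θ = 72.9/(k−1).
Need P(X < 159) = 0.9 with θ tied to k this way. Start at k = 2, θ = 72.9: P(X<159) ≈ 0.641.
Too low — raise k to concentrate. Iterating converges to k ≈ 4.16.
Then θ = 72.9/(4.16−1) ≈ 23.1.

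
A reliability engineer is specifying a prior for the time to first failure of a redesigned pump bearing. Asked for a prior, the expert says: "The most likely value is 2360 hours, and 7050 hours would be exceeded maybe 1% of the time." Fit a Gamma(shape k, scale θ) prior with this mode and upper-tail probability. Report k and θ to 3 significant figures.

Gamma(k,θ) with k>1 has mode (k−1)θ, so θ = 2360/(k−1).
Need P(X < 7050) = 0.99 with θ tied to k this way. Start at k = 2, θ = 2360: P(X<7050) ≈ 0.799.
Too low — raise k to concentrate. Iterating converges to k ≈ 4.76.
Then θ = 2360/(4.76−1) ≈ 627.

k ≈ 4.76, θ ≈ 627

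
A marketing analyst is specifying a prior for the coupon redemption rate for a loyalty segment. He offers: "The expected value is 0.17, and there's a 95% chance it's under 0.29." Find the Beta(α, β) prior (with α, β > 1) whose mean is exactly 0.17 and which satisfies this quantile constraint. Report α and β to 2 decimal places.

α ≈ 5.30, β ≈ 25.89

With mean 0.17 fixed, write α = 0.17s, β = 0.83s where s = α+β.
Need P(θ < 0.29) = 0.95 under Beta(0.17s, 0.83s). Normal approximation: (q−m)/√(m(1−m)/s) ≈ z_{0.95} = 1.64, so s ≈ 0.17·0.83·(1.64)²/(0.29−0.17)² = 26.5.
At s = 26.5: P(θ<0.29) ≈ 0.937. Adjusting to match 0.95 gives s ≈ 31.19.
So α = 0.17·31.19 ≈ 5.30, β = 0.83·31.19 ≈ 25.89.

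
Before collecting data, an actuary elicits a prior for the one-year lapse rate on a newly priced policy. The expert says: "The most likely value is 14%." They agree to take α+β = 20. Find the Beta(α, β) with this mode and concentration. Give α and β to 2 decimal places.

For α,β > 1 the Beta mode is (α−1)/(α+β−2). With α+β = 20, the mode is (α−1)/18.
Set (α−1)/18 = 0.14 → α = 1 + 0.14·18 = 3.52.
β = 20 − α = 16.48.

α = 3.52, β = 16.48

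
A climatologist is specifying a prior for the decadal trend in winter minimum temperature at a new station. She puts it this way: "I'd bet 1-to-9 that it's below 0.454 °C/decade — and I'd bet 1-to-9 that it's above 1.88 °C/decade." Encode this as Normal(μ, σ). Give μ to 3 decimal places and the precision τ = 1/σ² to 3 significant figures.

μ = 1.167, τ = 3.23

For Normal(μ,σ), the p-quantile is μ + z_p·σ. Here z_{0.1} = -1.282, z_{0.9} = 1.282.
So 0.454 = μ − 1.282σ and 1.88 = μ + 1.282σ.
Subtracting: σ = (1.88 − 0.454)/(1.282 − (-1.282)) = 0.556.
Then μ = 0.454 − (-1.282)·0.556 = 1.167.
Precision τ = 1/σ² = 1/0.5564² = 3.23.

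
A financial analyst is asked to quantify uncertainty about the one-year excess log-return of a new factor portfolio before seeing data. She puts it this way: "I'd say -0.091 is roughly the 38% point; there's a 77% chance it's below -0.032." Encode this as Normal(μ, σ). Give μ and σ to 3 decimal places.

The p-quantile of Normal(μ,σ) is μ + z_p·σ, with z_{0.38} = -0.3055 and z_{0.77} = 0.7388.
Eliminate σ: μ = (z₂·x₁ − z₁·x₂)/(z₂ − z₁) = (0.7388·-0.091 − (-0.3055)·-0.032)/1.044 = -0.074.
Then σ = (x₂ − x₁)/(z₂ − z₁) = (-0.032 − -0.091)/1.044 = 0.056.

μ = -0.074, σ = 0.056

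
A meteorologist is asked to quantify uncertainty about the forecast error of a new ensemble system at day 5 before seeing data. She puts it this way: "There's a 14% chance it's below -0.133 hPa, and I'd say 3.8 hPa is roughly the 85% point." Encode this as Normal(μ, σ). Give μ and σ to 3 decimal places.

μ = 1.874, σ = 1.858

For Normal(μ,σ), the p-quantile is μ + z_p·σ. Here z_{0.14} = -1.08, z_{0.85} = 1.036.
So -0.133 = μ − 1.08σ and 3.8 = μ + 1.036σ.
Subtracting: σ = (3.8 − -0.133)/(1.036 − (-1.08)) = 1.858.
Then μ = -0.133 − (-1.08)·1.858 = 1.874.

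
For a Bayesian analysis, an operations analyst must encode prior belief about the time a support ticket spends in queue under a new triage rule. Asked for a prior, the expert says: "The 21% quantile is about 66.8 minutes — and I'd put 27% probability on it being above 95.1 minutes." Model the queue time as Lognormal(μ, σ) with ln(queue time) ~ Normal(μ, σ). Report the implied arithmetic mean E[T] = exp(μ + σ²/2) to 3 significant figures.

E[T] ≈ 84.2 minutes

If T ~ Lognormal(μ,σ) then ln T ~ Normal(μ,σ), so the p-quantile of ln T is μ + z_p·σ.
ln(66.8) = 4.202 and ln(95.1) = 4.555; z_{0.21} = -0.8064, z_{0.73} = 0.6128.
σ = (4.555 − 4.202)/(0.6128 − (-0.8064)) = 0.249.
μ = 4.202 − (-0.8064)·0.249 = 4.402.
E[T] = exp(μ + σ²/2) = exp(4.402 + 0.0310) = 84.2 minutes.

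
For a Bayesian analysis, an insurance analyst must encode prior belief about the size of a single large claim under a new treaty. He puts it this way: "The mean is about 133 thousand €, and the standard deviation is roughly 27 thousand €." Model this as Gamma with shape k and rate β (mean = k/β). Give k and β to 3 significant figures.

k ≈ 24.3, β ≈ 0.182

For Gamma(k, rate β): mean = k/β, variance = k/β², so CV = 1/√k.
CV = SD/mean = 27/133 = 0.203, hence k = 1/CV² = 24.3.
Then β = k/mean = 24.3/133 = 0.182.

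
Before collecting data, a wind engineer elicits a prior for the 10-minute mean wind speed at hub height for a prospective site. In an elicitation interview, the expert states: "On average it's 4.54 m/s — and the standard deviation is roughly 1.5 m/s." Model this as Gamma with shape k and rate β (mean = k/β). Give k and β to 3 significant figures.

For Gamma(k, rate β): mean = k/β, variance = k/β², so CV = 1/√k.
CV = SD/mean = 1.5/4.54 = 0.3304, hence k = 1/CV² = 9.16.
Then β = k/mean = 9.16/4.54 = 2.02.

k ≈ 9.16, β ≈ 2.02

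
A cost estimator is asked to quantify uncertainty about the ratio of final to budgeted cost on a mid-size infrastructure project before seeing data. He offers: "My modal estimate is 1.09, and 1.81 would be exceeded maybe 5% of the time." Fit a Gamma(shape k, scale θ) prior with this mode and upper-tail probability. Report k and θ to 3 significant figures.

Gamma(k,θ) with k>1 has mode (k−1)θ, so θ = 1.09/(k−1).
Need P(X < 1.81) = 0.95 with θ tied to k this way. Start at k = 2, θ = 1.09: P(X<1.81) ≈ 0.494.
Too low — raise k to concentrate. Iterating converges to k ≈ 11.9.
Then θ = 1.09/(11.9−1) ≈ 0.1.

k ≈ 11.9, θ ≈ 0.1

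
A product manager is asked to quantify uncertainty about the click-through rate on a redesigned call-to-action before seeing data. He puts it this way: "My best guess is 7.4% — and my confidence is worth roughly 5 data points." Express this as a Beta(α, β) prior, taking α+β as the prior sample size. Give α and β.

Under the effective-sample-size interpretation, Beta(α, β) has prior mean α/(α+β) and prior sample size α+β.
So α+β = 5 and α/(α+β) = 0.074, giving α = 0.074·5 = 0.37 and β = 5 − 0.37 = 4.63.

α = 0.37, β = 4.63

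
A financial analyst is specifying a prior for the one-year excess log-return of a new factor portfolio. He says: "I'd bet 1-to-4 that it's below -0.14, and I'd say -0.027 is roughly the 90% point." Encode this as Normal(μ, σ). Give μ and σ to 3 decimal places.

μ = -0.095, σ = 0.053

The p-quantile of Normal(μ,σ) is μ + z_p·σ, with z_{0.2} = -0.8416 and z_{0.9} = 1.282.
Eliminate σ: μ = (z₂·x₁ − z₁·x₂)/(z₂ − z₁) = (1.282·-0.14 − (-0.8416)·-0.027)/2.123 = -0.095.
Then σ = (x₂ − x₁)/(z₂ − z₁) = (-0.027 − -0.14)/2.123 = 0.053.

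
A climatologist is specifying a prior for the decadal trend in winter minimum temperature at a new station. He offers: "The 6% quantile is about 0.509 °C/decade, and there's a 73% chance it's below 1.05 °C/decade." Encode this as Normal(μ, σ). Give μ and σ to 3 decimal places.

For Normal(μ,σ), the p-quantile is μ + z_p·σ. Here z_{0.06} = -1.555, z_{0.73} = 0.6128.
So 0.509 = μ − 1.555σ and 1.05 = μ + 0.6128σ.
Subtracting: σ = (1.05 − 0.509)/(0.6128 − (-1.555)) = 0.250.
Then μ = 0.509 − (-1.555)·0.250 = 0.897.

μ = 0.897, σ = 0.250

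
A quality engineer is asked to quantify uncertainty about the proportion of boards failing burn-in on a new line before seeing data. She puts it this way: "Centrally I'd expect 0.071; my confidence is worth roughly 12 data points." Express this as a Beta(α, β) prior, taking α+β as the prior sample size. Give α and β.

α = 0.852, β = 11.148

Under the effective-sample-size interpretation, Beta(α, β) has prior mean α/(α+β) and prior sample size α+β.
So α+β = 12 and α/(α+β) = 0.071, giving α = 0.071·12 = 0.852 and β = 12 − 0.852 = 11.148.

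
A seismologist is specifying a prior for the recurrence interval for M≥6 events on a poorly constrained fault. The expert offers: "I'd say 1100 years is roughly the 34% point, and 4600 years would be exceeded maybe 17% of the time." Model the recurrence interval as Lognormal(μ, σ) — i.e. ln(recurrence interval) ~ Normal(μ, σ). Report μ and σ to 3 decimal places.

μ ≈ 7.435, σ ≈ 1.047

If T ~ Lognormal(μ,σ) then ln T ~ Normal(μ,σ), so the p-quantile of ln T is μ + z_p·σ.
ln(1100) = 7.003 and ln(4600) = 8.434; z_{0.34} = -0.4125, z_{0.83} = 0.9542.
σ = (8.434 − 7.003)/(0.9542 − (-0.4125)) = 1.047.
μ = 7.003 − (-0.4125)·1.047 = 7.435.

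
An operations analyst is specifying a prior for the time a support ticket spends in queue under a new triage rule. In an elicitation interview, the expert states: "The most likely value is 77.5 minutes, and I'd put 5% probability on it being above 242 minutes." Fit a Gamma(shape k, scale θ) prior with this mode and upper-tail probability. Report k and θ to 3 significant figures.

k ≈ 3.03, θ ≈ 38.2

Gamma(k,θ) with k>1 has mode (k−1)θ, so θ = 77.5/(k−1).
Need P(X < 242) = 0.95 with θ tied to k this way. Start at k = 2, θ = 77.5: P(X<242) ≈ 0.818.
Too low — raise k to concentrate. Iterating converges to k ≈ 3.03.
Then θ = 77.5/(3.03−1) ≈ 38.2.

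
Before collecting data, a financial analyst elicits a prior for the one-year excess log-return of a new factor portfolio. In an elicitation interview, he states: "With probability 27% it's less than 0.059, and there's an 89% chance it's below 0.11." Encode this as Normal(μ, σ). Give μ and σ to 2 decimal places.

For Normal(μ,σ), the p-quantile is μ + z_p·σ. Here z_{0.27} = -0.6128, z_{0.89} = 1.227.
So 0.059 = μ − 0.6128σ and 0.11 = μ + 1.227σ.
Subtracting: σ = (0.11 − 0.059)/(1.227 − (-0.6128)) = 0.03.
Then μ = 0.059 − (-0.6128)·0.03 = 0.08.

μ = 0.08, σ = 0.03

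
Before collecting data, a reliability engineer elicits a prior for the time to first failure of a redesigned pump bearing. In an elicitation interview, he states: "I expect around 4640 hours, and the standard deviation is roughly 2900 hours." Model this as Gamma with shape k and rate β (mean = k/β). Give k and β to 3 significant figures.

k ≈ 2.56, β ≈ 0.000552

For Gamma(k, rate β): mean = k/β, variance = k/β², so CV = 1/√k.
CV = SD/mean = 2900/4640 = 0.625, hence k = 1/CV² = 2.56.
Then β = k/mean = 2.56/4640 = 0.000552.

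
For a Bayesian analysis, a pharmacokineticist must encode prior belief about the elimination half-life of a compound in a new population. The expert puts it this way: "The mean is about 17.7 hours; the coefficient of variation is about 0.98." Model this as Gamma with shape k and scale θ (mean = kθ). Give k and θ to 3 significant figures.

k ≈ 1.04, θ ≈ 17

For Gamma(k, scale θ): mean = kθ, variance = kθ², so CV = 1/√k.
CV = 0.98, hence k = 1/CV² = 1.04.
Then θ = mean/k = 17.7/1.04 = 17.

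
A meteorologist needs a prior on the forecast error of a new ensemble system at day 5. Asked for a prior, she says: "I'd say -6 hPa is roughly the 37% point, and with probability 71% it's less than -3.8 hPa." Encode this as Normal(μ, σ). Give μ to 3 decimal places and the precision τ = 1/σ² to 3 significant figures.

The p-quantile of Normal(μ,σ) is μ + z_p·σ, with z_{0.37} = -0.3319 and z_{0.71} = 0.5534.
Eliminate σ: μ = (z₂·x₁ − z₁·x₂)/(z₂ − z₁) = (0.5534·-6 − (-0.3319)·-3.8)/0.8852 = -5.175.
Then σ = (x₂ − x₁)/(z₂ − z₁) = (-3.8 − -6)/0.8852 = 2.485.
Precision τ = 1/σ² = 1/2.485² = 0.162.

μ = -5.175, τ = 0.162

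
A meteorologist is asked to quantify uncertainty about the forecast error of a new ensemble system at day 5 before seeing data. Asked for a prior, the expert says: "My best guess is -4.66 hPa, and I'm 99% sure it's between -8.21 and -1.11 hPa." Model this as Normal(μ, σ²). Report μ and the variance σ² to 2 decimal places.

A symmetric 99% interval runs μ ± z·σ with z = 2.576.
Half-width = 3.55, so σ = 3.55/2.576 = 1.378 and σ² = 1.90.
μ is the stated best guess, -4.66.

μ = -4.66, σ² = 1.90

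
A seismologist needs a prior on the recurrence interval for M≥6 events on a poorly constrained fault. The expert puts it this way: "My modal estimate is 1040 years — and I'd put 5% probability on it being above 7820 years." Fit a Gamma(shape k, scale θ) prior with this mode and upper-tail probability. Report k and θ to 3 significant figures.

Gamma(k,θ) with k>1 has mode (k−1)θ, so θ = 1040/(k−1).
Need P(X < 7820) = 0.95 with θ tied to k this way. Start at k = 2, θ = 1040: P(X<7820) ≈ 0.995.
Too high — lower k to spread out. Iterating converges to k ≈ 1.53.
Then θ = 1040/(1.53−1) ≈ 1980.

k ≈ 1.53, θ ≈ 1980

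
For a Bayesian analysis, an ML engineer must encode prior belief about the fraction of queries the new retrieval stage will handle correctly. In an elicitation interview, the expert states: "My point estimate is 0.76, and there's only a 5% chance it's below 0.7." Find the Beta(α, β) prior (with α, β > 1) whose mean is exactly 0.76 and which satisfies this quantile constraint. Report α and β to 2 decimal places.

With mean 0.76 fixed, write α = 0.76s, β = 0.24s where s = α+β.
Need P(θ < 0.7) = 0.05 under Beta(0.76s, 0.24s). Normal approximation: (q−m)/√(m(1−m)/s) ≈ z_{0.05} = -1.64, so s ≈ 0.76·0.24·(-1.64)²/(0.7−0.76)² = 137.1.
At s = 137.1: P(θ<0.7) ≈ 0.055. Adjusting to match 0.05 gives s ≈ 145.67.
So α = 0.76·145.67 ≈ 110.71, β = 0.24·145.67 ≈ 34.96.

α ≈ 110.71, β ≈ 34.96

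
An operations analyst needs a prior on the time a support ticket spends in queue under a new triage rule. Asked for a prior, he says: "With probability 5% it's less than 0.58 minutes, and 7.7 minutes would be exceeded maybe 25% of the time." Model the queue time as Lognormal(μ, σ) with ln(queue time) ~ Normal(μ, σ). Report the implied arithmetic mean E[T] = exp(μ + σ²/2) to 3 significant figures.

E[T] ≈ 6.76 minutes

If T ~ Lognormal(μ,σ) then ln T ~ Normal(μ,σ), so the p-quantile of ln T is μ + z_p·σ.
ln(0.58) = -0.5447 and ln(7.7) = 2.041; z_{0.05} = -1.645, z_{0.75} = 0.6745.
σ = (2.041 − -0.5447)/(0.6745 − (-1.645)) = 1.115.
μ = -0.5447 − (-1.645)·1.115 = 1.289.
E[T] = exp(μ + σ²/2) = exp(1.289 + 0.6216) = 6.76 minutes.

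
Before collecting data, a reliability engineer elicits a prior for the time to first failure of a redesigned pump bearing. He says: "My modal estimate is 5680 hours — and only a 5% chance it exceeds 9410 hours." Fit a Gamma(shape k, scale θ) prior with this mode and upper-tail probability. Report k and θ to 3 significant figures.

Gamma(k,θ) with k>1 has mode (k−1)θ, so θ = 5680/(k−1).
Need P(X < 9410) = 0.95 with θ tied to k this way. Start at k = 2, θ = 5680: P(X<9410) ≈ 0.493.
Too low — raise k to concentrate. Iterating converges to k ≈ 12.
Then θ = 5680/(12−1) ≈ 518.

k ≈ 12, θ ≈ 518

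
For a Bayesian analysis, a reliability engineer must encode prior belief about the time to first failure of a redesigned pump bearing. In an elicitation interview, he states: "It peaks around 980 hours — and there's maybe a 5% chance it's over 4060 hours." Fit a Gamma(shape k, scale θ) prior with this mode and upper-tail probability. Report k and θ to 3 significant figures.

k ≈ 2.24, θ ≈ 793

Gamma(k,θ) with k>1 has mode (k−1)θ, so θ = 980/(k−1).
Need P(X < 4060) = 0.95 with θ tied to k this way. Start at k = 2, θ = 980: P(X<4060) ≈ 0.918.
Too low — raise k to concentrate. Iterating converges to k ≈ 2.24.
Then θ = 980/(2.24−1) ≈ 793.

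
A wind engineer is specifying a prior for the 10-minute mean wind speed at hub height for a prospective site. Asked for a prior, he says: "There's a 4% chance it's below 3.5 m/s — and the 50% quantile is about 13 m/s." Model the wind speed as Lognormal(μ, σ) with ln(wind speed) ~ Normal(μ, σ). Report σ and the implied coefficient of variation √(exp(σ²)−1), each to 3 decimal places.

If T ~ Lognormal(μ,σ) then ln T ~ Normal(μ,σ), so the p-quantile of ln T is μ + z_p·σ.
ln(3.5) = 1.253 and ln(13) = 2.565; z_{0.04} = -1.751, z_{0.5} = 0.
σ = (2.565 − 1.253)/(0 − (-1.751)) = 0.750.
μ = 1.253 − (-1.751)·0.750 = 2.565.
CV = √(exp(σ²)−1) = √(exp(0.5618)−1) = 0.868.

σ ≈ 0.750, CV ≈ 0.868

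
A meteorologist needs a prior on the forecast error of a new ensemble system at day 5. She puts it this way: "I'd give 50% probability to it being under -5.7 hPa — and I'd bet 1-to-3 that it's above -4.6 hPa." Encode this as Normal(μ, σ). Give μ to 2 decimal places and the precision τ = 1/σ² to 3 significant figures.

The p-quantile of Normal(μ,σ) is μ + z_p·σ, with z_{0.5} = 0 and z_{0.75} = 0.6745.
Eliminate σ: μ = (z₂·x₁ − z₁·x₂)/(z₂ − z₁) = (0.6745·-5.7 − (0)·-4.6)/0.6745 = -5.70.
Then σ = (x₂ − x₁)/(z₂ − z₁) = (-4.6 − -5.7)/0.6745 = 1.63.
Precision τ = 1/σ² = 1/1.631² = 0.376.

μ = -5.70, τ = 0.376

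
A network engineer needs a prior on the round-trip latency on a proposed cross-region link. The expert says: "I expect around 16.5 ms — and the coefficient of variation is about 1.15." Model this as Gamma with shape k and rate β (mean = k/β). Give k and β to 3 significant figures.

For Gamma(k, rate β): mean = k/β, variance = k/β², so CV = 1/√k.
CV = 1.15, hence k = 1/CV² = 0.756.
Then β = k/mean = 0.756/16.5 = 0.0458.

k ≈ 0.756, β ≈ 0.0458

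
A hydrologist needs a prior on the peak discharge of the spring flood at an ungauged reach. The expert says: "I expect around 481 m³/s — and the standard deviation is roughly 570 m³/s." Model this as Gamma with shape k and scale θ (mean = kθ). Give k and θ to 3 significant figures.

k ≈ 0.712, θ ≈ 675

For Gamma(k, scale θ): mean = kθ, variance = kθ², so CV = 1/√k.
CV = SD/mean = 570/481 = 1.185, hence k = 1/CV² = 0.712.
Then θ = mean/k = 481/0.712 = 675.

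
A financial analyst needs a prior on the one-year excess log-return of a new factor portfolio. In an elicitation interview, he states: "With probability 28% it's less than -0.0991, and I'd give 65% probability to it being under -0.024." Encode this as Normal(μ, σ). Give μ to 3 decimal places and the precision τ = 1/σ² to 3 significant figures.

For Normal(μ,σ), the p-quantile is μ + z_p·σ. Here z_{0.28} = -0.5828, z_{0.65} = 0.3853.
So -0.0991 = μ − 0.5828σ and -0.024 = μ + 0.3853σ.
Subtracting: σ = (-0.024 − -0.0991)/(0.3853 − (-0.5828)) = 0.078.
Then μ = -0.0991 − (-0.5828)·0.078 = -0.054.
Precision τ = 1/σ² = 1/0.07757² = 166.

μ = -0.054, τ = 166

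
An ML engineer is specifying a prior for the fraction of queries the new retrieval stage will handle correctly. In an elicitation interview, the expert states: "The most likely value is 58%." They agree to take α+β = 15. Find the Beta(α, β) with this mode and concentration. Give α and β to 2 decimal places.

For α,β > 1 the Beta mode is (α−1)/(α+β−2). With α+β = 15, the mode is (α−1)/13.
Set (α−1)/13 = 0.58 → α = 1 + 0.58·13 = 8.54.
β = 15 − α = 6.46.

α = 8.54, β = 6.46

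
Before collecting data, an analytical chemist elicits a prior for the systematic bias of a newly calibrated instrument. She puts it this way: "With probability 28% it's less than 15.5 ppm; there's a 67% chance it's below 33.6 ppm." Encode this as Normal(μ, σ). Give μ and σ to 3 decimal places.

The p-quantile of Normal(μ,σ) is μ + z_p·σ, with z_{0.28} = -0.5828 and z_{0.67} = 0.4399.
Eliminate σ: μ = (z₂·x₁ − z₁·x₂)/(z₂ − z₁) = (0.4399·15.5 − (-0.5828)·33.6)/1.023 = 25.815.
Then σ = (x₂ − x₁)/(z₂ − z₁) = (33.6 − 15.5)/1.023 = 17.697.

μ = 25.815, σ = 17.697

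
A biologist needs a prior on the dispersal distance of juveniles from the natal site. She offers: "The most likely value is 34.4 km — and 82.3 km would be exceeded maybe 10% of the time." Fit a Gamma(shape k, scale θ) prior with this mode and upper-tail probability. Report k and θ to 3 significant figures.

k ≈ 3.53, θ ≈ 13.6

Gamma(k,θ) with k>1 has mode (k−1)θ, so θ = 34.4/(k−1).
Need P(X < 82.3) = 0.9 with θ tied to k this way. Start at k = 2, θ = 34.4: P(X<82.3) ≈ 0.690.
Too low — raise k to concentrate. Iterating converges to k ≈ 3.53.
Then θ = 34.4/(3.53−1) ≈ 13.6.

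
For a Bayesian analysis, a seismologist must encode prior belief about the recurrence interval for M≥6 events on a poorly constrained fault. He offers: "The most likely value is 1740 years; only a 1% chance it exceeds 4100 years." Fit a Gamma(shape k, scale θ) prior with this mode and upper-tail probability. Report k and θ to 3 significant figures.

k ≈ 7.47, θ ≈ 269

Gamma(k,θ) with k>1 has mode (k−1)θ, so θ = 1740/(k−1).
Need P(X < 4100) = 0.99 with θ tied to k this way. Start at k = 2, θ = 1740: P(X<4100) ≈ 0.682.
Too low — raise k to concentrate. Iterating converges to k ≈ 7.47.
Then θ = 1740/(7.47−1) ≈ 269.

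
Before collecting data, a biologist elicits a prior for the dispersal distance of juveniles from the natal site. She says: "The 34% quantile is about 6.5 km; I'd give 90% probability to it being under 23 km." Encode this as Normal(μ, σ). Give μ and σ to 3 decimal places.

For Normal(μ,σ), the p-quantile is μ + z_p·σ. Here z_{0.34} = -0.4125, z_{0.9} = 1.282.
So 6.5 = μ − 0.4125σ and 23 = μ + 1.282σ.
Subtracting: σ = (23 − 6.5)/(1.282 − (-0.4125)) = 9.740.
Then μ = 6.5 − (-0.4125)·9.740 = 10.517.

μ = 10.517, σ = 9.740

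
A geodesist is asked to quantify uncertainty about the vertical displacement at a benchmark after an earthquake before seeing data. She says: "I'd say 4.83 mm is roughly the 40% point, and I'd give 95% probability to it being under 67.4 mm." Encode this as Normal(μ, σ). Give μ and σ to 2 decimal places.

The p-quantile of Normal(μ,σ) is μ + z_p·σ, with z_{0.4} = -0.2533 and z_{0.95} = 1.645.
Eliminate σ: μ = (z₂·x₁ − z₁·x₂)/(z₂ − z₁) = (1.645·4.83 − (-0.2533)·67.4)/1.898 = 13.18.
Then σ = (x₂ − x₁)/(z₂ − z₁) = (67.4 − 4.83)/1.898 = 32.96.

μ = 13.18, σ = 32.96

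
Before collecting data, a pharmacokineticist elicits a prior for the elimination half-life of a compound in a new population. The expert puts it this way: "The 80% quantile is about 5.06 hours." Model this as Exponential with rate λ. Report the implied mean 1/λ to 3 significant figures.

mean ≈ 3.14 hours

P(T < 5.06) = 1 − e^(−λ·5.06) = 0.8, so λ = −ln(1−0.8)/5.06 = −ln(0.2)/5.06 = 0.318.
Mean = 1/λ = 3.14 hours.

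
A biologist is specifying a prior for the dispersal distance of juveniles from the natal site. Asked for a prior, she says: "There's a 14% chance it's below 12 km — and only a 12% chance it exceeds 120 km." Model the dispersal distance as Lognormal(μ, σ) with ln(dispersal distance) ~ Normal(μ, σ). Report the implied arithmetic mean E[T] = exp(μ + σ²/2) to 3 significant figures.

E[T] ≈ 60.9 km

If T ~ Lognormal(μ,σ) then ln T ~ Normal(μ,σ), so the p-quantile of ln T is μ + z_p·σ.
ln(12) = 2.485 and ln(120) = 4.787; z_{0.14} = -1.08, z_{0.88} = 1.175.
σ = (4.787 − 2.485)/(1.175 − (-1.08)) = 1.021.
μ = 2.485 − (-1.08)·1.021 = 3.588.
E[T] = exp(μ + σ²/2) = exp(3.588 + 0.5212) = 60.9 km.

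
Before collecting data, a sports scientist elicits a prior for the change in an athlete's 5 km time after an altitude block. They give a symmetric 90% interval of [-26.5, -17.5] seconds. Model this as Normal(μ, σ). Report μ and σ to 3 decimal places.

μ = -22.000, σ = 2.736

A symmetric 90% interval runs μ ± z·σ with z = 1.645.
Half-width = 4.5, so σ = 4.5/1.645 = 2.736.
μ is the interval midpoint, -22.000.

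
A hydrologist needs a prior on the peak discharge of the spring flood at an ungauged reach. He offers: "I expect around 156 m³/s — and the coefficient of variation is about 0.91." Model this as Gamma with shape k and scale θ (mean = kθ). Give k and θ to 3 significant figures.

k ≈ 1.21, θ ≈ 129

For Gamma(k, scale θ): mean = kθ, variance = kθ², so CV = 1/√k.
CV = 0.91, hence k = 1/CV² = 1.21.
Then θ = mean/k = 156/1.21 = 129.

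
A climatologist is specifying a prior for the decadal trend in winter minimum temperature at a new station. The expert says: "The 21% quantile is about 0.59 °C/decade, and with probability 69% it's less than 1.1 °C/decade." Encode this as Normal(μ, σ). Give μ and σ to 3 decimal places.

μ = 0.906, σ = 0.392

For Normal(μ,σ), the p-quantile is μ + z_p·σ. Here z_{0.21} = -0.8064, z_{0.69} = 0.4959.
So 0.59 = μ − 0.8064σ and 1.1 = μ + 0.4959σ.
Subtracting: σ = (1.1 − 0.59)/(0.4959 − (-0.8064)) = 0.392.
Then μ = 0.59 − (-0.8064)·0.392 = 0.906.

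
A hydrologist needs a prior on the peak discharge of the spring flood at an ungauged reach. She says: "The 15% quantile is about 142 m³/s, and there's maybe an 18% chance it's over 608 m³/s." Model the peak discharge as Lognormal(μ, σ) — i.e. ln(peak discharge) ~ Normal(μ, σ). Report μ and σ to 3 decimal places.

If T ~ Lognormal(μ,σ) then ln T ~ Normal(μ,σ), so the p-quantile of ln T is μ + z_p·σ.
ln(142) = 4.956 and ln(608) = 6.41; z_{0.15} = -1.036, z_{0.82} = 0.9154.
σ = (6.41 − 4.956)/(0.9154 − (-1.036)) = 0.745.
μ = 4.956 − (-1.036)·0.745 = 5.728.

μ ≈ 5.728, σ ≈ 0.745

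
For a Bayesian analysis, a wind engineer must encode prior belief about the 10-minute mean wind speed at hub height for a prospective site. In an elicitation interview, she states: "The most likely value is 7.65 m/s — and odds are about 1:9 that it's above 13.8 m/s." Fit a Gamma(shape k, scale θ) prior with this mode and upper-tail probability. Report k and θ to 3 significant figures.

k ≈ 6.47, θ ≈ 1.4

Gamma(k,θ) with k>1 has mode (k−1)θ, so θ = 7.65/(k−1).
Need P(X < 13.8) = 0.9 with θ tied to k this way. Start at k = 2, θ = 7.65: P(X<13.8) ≈ 0.538.
Too low — raise k to concentrate. Iterating converges to k ≈ 6.47.
Then θ = 7.65/(6.47−1) ≈ 1.4.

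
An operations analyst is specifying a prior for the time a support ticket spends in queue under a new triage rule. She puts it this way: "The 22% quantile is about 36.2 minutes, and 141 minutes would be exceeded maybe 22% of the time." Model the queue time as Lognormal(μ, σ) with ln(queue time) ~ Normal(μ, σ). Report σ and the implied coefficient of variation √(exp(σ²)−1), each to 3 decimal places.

σ ≈ 0.880, CV ≈ 1.082

If T ~ Lognormal(μ,σ) then ln T ~ Normal(μ,σ), so the p-quantile of ln T is μ + z_p·σ.
ln(36.2) = 3.589 and ln(141) = 4.949; z_{0.22} = -0.7722, z_{0.78} = 0.7722.
σ = (4.949 − 3.589)/(0.7722 − (-0.7722)) = 0.880.
μ = 3.589 − (-0.7722)·0.880 = 4.269.
CV = √(exp(σ²)−1) = √(exp(0.7751)−1) = 1.082.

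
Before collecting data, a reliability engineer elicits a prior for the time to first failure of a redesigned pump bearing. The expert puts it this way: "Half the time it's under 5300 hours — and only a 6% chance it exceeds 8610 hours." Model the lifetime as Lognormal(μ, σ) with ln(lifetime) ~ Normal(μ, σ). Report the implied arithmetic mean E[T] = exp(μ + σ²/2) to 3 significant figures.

E[T] ≈ 5560 hours

If T ~ Lognormal(μ,σ) then ln T ~ Normal(μ,σ), so the p-quantile of ln T is μ + z_p·σ.
ln(5300) = 8.575 and ln(8610) = 9.061; z_{0.5} = 0, z_{0.94} = 1.555.
σ = (9.061 − 8.575)/(1.555 − (0)) = 0.312.
μ = 8.575 − (0)·0.312 = 8.575.
E[T] = exp(μ + σ²/2) = exp(8.575 + 0.0487) = 5560 hours.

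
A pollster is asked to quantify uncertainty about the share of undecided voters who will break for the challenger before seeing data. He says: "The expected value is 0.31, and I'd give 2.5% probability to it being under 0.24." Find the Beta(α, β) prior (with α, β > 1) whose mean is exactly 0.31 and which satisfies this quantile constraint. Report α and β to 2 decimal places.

With mean 0.31 fixed, write α = 0.31s, β = 0.69s where s = α+β.
Need P(θ < 0.24) = 0.025 under Beta(0.31s, 0.69s). Normal approximation: (q−m)/√(m(1−m)/s) ≈ z_{0.025} = -1.96, so s ≈ 0.31·0.69·(-1.96)²/(0.24−0.31)² = 167.7.
At s = 167.7: P(θ<0.24) ≈ 0.021. Adjusting to match 0.025 gives s ≈ 155.59.
So α = 0.31·155.59 ≈ 48.23, β = 0.69·155.59 ≈ 107.35.

α ≈ 48.23, β ≈ 107.35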